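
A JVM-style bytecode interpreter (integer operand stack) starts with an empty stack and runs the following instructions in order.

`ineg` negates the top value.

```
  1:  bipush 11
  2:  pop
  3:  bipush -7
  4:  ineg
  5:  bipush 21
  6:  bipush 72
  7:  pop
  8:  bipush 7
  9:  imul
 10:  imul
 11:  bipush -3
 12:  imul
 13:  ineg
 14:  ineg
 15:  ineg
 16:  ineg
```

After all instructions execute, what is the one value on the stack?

bipush 11 -> 11
pop       -> (empty)
bipush -7 -> -7
ineg      -> 7
bipush 21 -> 7 21
bipush 72 -> 7 21 72
pop       -> 7 21
bipush 7  -> 7 21 7
imul      -> 7 147
imul      -> 1029
bipush -3 -> 1029 -3
imul      -> -3087
ineg      -> 3087
ineg      -> -3087
ineg      -> 3087
ineg      -> -3087

-3087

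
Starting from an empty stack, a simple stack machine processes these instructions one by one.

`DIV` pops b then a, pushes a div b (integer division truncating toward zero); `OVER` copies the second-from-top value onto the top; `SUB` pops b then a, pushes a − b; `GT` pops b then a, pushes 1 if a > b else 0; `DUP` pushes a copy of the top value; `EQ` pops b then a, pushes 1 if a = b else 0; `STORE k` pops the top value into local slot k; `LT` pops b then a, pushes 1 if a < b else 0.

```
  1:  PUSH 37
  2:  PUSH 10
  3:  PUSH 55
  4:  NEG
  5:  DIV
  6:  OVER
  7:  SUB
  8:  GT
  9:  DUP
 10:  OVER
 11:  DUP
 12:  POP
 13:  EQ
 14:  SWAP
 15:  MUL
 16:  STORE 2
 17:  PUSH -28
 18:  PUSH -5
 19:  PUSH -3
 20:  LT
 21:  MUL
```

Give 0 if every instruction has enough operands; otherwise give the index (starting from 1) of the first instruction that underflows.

0

PUSH 37  : 37
PUSH 10  : 37 10
PUSH 55  : 37 10 55
NEG      : 37 10 -55
DIV      : 37 0
OVER     : 37 0 37
SUB      : 37 -37
GT       : 1
DUP      : 1 1
OVER     : 1 1 1
DUP      : 1 1 1 1
POP      : 1 1 1
EQ       : 1 1
SWAP     : 1 1
MUL      : 1
STORE 2  : (empty)
PUSH -28 : -28
PUSH -5  : -28 -5
PUSH -3  : -28 -5 -3
LT       : -28 1
MUL      : -28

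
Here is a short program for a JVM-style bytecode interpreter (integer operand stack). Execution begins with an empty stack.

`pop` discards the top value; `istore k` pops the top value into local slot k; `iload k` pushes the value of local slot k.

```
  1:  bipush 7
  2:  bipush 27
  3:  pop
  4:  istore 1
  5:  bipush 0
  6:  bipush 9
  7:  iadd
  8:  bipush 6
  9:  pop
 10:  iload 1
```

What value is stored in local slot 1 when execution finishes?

7

bipush 7  : 7
bipush 27 : 7 27
pop       : 7
istore 1  : (empty)
bipush 0  : 0
bipush 9  : 0 9
iadd      : 9
bipush 6  : 9 6
pop       : 9
iload 1   : 9 7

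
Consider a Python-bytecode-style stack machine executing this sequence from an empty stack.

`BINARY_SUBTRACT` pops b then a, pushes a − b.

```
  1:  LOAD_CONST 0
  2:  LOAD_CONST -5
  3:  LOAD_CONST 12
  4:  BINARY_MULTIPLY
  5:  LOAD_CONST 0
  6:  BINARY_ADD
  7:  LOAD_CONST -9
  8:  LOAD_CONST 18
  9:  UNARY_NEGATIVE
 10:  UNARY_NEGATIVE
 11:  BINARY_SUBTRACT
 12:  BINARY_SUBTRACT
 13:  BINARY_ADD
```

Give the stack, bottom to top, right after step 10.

[0, -60, -9, 18]

LOAD_CONST 0    -> [0]
LOAD_CONST -5   -> [0, -5]
LOAD_CONST 12   -> [0, -5, 12]
BINARY_MULTIPLY -> [0, -60]
LOAD_CONST 0    -> [0, -60, 0]
BINARY_ADD      -> [0, -60]
LOAD_CONST -9   -> [0, -60, -9]
LOAD_CONST 18   -> [0, -60, -9, 18]
UNARY_NEGATIVE  -> [0, -60, -9, -18]
UNARY_NEGATIVE  -> [0, -60, -9, 18]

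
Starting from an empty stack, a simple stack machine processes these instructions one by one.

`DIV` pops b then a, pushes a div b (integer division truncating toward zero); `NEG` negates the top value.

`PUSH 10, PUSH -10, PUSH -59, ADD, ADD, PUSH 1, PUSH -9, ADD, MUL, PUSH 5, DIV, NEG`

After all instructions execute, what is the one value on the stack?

-94

PUSH 10  → [10]
PUSH -10 → [10, -10]
PUSH -59 → [10, -10, -59]
ADD      → [10, -69]
ADD      → [-59]
PUSH 1   → [-59, 1]
PUSH -9  → [-59, 1, -9]
ADD      → [-59, -8]
MUL      → [472]
PUSH 5   → [472, 5]
DIV      → [94]
NEG      → [-94]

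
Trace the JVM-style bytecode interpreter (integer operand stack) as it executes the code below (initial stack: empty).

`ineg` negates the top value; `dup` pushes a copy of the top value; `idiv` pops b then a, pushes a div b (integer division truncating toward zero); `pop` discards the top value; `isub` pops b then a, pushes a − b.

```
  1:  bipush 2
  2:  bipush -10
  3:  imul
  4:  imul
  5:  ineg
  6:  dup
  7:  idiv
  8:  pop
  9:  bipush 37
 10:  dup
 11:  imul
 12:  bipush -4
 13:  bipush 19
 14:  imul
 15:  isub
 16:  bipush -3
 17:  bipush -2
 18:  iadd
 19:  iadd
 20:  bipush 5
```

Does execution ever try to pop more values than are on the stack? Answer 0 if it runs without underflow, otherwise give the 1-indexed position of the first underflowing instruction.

bipush 2   : 2
bipush -10 : 2 -10
imul       : -20
imul  — needs 2 operands, stack has 1 → underflow

4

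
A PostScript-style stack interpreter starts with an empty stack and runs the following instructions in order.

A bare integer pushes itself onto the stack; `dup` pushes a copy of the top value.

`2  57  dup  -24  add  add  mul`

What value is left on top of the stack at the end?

2    2
57   2 57
dup  2 57 57
-24  2 57 57 -24
add  2 57 33
add  2 90
mul  180

180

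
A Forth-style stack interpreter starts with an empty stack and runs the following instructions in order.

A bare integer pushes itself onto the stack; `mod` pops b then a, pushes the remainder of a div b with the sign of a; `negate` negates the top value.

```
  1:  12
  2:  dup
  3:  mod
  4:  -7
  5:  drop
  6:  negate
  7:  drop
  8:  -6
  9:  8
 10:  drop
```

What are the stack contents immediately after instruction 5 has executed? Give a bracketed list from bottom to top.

12   : 12
dup  : 12 12
mod  : 0
-7   : 0 -7
drop : 0

[0]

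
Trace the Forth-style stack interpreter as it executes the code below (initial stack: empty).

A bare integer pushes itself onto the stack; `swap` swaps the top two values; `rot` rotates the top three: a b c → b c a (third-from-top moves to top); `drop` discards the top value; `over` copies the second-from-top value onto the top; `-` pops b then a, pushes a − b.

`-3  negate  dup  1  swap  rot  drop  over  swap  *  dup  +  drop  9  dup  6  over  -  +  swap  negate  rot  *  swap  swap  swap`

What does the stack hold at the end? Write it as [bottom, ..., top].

[-9, 6]

-3     : -3
negate : 3
dup    : 3 3
1      : 3 3 1
swap   : 3 1 3
rot    : 1 3 3
drop   : 1 3
over   : 1 3 1
swap   : 1 1 3
*      : 1 3
dup    : 1 3 3
+      : 1 6
drop   : 1
9      : 1 9
dup    : 1 9 9
6      : 1 9 9 6
over   : 1 9 9 6 9
-      : 1 9 9 -3
+      : 1 9 6
swap   : 1 6 9
negate : 1 6 -9
rot    : 6 -9 1
*      : 6 -9
swap   : -9 6
swap   : 6 -9
swap   : -9 6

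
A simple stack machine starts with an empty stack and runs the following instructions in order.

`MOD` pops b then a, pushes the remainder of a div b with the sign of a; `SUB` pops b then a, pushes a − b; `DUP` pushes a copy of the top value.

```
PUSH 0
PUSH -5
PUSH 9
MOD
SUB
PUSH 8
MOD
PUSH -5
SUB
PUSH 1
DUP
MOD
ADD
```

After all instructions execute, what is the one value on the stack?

10

PUSH 0  -> [0]
PUSH -5 -> [0, -5]
PUSH 9  -> [0, -5, 9]
MOD     -> [0, -5]
SUB     -> [5]
PUSH 8  -> [5, 8]
MOD     -> [5]
PUSH -5 -> [5, -5]
SUB     -> [10]
PUSH 1  -> [10, 1]
DUP     -> [10, 1, 1]
MOD     -> [10, 0]
ADD     -> [10]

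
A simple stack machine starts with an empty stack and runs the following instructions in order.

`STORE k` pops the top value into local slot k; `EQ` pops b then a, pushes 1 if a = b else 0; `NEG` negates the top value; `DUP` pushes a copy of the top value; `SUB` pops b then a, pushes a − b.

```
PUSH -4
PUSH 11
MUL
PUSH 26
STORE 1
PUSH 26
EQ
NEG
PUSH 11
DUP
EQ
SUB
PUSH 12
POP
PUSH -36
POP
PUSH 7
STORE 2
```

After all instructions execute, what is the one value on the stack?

-1

PUSH -4  : [-4]
PUSH 11  : [-4, 11]
MUL      : [-44]
PUSH 26  : [-44, 26]
STORE 1  : [-44]
PUSH 26  : [-44, 26]
EQ       : [0]
NEG      : [0]
PUSH 11  : [0, 11]
DUP      : [0, 11, 11]
EQ       : [0, 1]
SUB      : [-1]
PUSH 12  : [-1, 12]
POP      : [-1]
PUSH -36 : [-1, -36]
POP      : [-1]
PUSH 7   : [-1, 7]
STORE 2  : [-1]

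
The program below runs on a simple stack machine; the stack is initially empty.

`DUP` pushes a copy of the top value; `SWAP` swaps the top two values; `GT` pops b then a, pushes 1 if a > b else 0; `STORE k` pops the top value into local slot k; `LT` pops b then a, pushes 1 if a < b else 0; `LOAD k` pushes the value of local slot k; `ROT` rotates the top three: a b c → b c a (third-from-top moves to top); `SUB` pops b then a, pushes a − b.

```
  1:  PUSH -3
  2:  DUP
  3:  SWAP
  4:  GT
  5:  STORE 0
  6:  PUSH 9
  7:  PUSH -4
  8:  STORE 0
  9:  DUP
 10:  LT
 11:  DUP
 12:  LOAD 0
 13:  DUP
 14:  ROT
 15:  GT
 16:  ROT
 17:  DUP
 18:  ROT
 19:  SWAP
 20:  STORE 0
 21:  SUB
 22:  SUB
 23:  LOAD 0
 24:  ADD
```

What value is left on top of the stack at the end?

-4

PUSH -3 : -3
DUP     : -3 -3
SWAP    : -3 -3
GT      : 0
STORE 0 : (empty)
PUSH 9  : 9
PUSH -4 : 9 -4
STORE 0 : 9
DUP     : 9 9
LT      : 0
DUP     : 0 0
LOAD 0  : 0 0 -4
DUP     : 0 0 -4 -4
ROT     : 0 -4 -4 0
GT      : 0 -4 0
ROT     : -4 0 0
DUP     : -4 0 0 0
ROT     : -4 0 0 0
SWAP    : -4 0 0 0
STORE 0 : -4 0 0
SUB     : -4 0
SUB     : -4
LOAD 0  : -4 0
ADD     : -4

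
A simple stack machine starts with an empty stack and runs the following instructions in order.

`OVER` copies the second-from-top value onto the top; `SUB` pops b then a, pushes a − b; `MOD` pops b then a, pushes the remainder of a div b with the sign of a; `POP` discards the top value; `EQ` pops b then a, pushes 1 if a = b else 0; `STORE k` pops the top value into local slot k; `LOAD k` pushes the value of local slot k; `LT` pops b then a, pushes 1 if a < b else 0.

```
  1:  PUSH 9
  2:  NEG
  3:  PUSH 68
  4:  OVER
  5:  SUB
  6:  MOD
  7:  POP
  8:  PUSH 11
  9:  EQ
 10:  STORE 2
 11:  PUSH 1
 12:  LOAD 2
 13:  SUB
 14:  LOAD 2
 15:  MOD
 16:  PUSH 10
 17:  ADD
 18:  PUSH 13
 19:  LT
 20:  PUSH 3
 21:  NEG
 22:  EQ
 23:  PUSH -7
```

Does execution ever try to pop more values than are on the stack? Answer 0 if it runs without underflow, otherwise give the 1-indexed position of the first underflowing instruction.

9

PUSH 9   [9]
NEG      [-9]
PUSH 68  [-9, 68]
OVER     [-9, 68, -9]
SUB      [-9, 77]
MOD      [-9]
POP      []
PUSH 11  [11]
EQ  — needs 2 operands, stack has 1 → underflow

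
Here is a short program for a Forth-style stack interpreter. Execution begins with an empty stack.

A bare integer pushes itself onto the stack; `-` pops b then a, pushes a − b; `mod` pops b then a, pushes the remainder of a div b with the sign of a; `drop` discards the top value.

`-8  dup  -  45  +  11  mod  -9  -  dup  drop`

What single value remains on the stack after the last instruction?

10

-8   → -8
dup  → -8 -8
-    → 0
45   → 0 45
+    → 45
11   → 45 11
mod  → 1
-9   → 1 -9
-    → 10
dup  → 10 10
drop → 10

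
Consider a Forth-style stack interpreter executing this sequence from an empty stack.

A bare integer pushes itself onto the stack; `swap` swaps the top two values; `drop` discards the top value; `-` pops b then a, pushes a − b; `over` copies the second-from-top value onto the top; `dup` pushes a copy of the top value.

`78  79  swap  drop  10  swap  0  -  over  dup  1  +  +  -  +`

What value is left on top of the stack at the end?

78    [78]
79    [78, 79]
swap  [79, 78]
drop  [79]
10    [79, 10]
swap  [10, 79]
0     [10, 79, 0]
-     [10, 79]
over  [10, 79, 10]
dup   [10, 79, 10, 10]
1     [10, 79, 10, 10, 1]
+     [10, 79, 10, 11]
+     [10, 79, 21]
-     [10, 58]
+     [68]

68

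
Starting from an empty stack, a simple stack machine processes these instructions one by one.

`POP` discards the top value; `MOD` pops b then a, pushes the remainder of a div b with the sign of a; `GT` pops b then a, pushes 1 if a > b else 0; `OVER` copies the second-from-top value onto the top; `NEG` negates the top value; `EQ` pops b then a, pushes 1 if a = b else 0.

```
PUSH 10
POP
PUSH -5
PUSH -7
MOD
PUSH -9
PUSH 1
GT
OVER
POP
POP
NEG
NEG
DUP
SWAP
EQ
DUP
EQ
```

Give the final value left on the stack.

PUSH 10 : 10
POP     : (empty)
PUSH -5 : -5
PUSH -7 : -5 -7
MOD     : -5
PUSH -9 : -5 -9
PUSH 1  : -5 -9 1
GT      : -5 0
OVER    : -5 0 -5
POP     : -5 0
POP     : -5
NEG     : 5
NEG     : -5
DUP     : -5 -5
SWAP    : -5 -5
EQ      : 1
DUP     : 1 1
EQ      : 1

1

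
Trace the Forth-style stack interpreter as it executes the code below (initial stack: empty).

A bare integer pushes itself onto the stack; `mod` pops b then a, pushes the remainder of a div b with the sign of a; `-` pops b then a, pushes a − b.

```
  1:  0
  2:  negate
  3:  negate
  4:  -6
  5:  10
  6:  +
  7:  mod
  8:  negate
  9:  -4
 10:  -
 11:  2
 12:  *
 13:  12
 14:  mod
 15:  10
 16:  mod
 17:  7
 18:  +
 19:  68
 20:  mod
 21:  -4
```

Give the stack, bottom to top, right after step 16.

[8]

0      → 0
negate → 0
negate → 0
-6     → 0 -6
10     → 0 -6 10
+      → 0 4
mod    → 0
negate → 0
-4     → 0 -4
-      → 4
2      → 4 2
*      → 8
12     → 8 12
mod    → 8
10     → 8 10
mod    → 8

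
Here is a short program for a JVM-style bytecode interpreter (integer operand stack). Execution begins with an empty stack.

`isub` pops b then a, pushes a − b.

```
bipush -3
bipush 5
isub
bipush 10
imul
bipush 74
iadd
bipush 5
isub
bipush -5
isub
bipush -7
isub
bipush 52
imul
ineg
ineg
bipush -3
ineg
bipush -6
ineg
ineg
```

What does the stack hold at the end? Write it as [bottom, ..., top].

[52, 3, -6]

bipush -3  [-3]
bipush 5   [-3, 5]
isub       [-8]
bipush 10  [-8, 10]
imul       [-80]
bipush 74  [-80, 74]
iadd       [-6]
bipush 5   [-6, 5]
isub       [-11]
bipush -5  [-11, -5]
isub       [-6]
bipush -7  [-6, -7]
isub       [1]
bipush 52  [1, 52]
imul       [52]
ineg       [-52]
ineg       [52]
bipush -3  [52, -3]
ineg       [52, 3]
bipush -6  [52, 3, -6]
ineg       [52, 3, 6]
ineg       [52, 3, -6]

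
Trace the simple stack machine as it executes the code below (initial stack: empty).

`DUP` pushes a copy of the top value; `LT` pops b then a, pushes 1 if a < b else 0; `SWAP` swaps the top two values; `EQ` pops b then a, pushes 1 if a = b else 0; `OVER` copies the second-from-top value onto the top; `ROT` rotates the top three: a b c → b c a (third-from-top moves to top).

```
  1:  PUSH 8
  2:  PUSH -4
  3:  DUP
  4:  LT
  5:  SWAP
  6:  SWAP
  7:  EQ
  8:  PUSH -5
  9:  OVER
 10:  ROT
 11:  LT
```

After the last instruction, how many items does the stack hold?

PUSH 8  : 8
PUSH -4 : 8 -4
DUP     : 8 -4 -4
LT      : 8 0
SWAP    : 0 8
SWAP    : 8 0
EQ      : 0
PUSH -5 : 0 -5
OVER    : 0 -5 0
ROT     : -5 0 0
LT      : -5 0

2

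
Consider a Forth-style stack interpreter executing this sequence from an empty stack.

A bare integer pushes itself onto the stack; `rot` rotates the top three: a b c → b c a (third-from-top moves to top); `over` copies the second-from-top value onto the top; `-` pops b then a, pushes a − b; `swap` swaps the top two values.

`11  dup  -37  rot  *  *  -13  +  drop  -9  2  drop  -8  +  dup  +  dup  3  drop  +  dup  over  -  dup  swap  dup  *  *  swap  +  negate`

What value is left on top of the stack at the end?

11     -> 11
dup    -> 11 11
-37    -> 11 11 -37
rot    -> 11 -37 11
*      -> 11 -407
*      -> -4477
-13    -> -4477 -13
+      -> -4490
drop   -> (empty)
-9     -> -9
2      -> -9 2
drop   -> -9
-8     -> -9 -8
+      -> -17
dup    -> -17 -17
+      -> -34
dup    -> -34 -34
3      -> -34 -34 3
drop   -> -34 -34
+      -> -68
dup    -> -68 -68
over   -> -68 -68 -68
-      -> -68 0
dup    -> -68 0 0
swap   -> -68 0 0
dup    -> -68 0 0 0
*      -> -68 0 0
*      -> -68 0
swap   -> 0 -68
+      -> -68
negate -> 68

68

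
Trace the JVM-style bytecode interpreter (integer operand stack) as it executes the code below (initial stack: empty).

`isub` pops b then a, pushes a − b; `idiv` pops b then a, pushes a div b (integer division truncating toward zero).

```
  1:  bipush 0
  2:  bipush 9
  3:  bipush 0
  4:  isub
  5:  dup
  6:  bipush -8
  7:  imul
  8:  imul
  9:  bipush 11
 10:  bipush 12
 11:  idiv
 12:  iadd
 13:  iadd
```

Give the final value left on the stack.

bipush 0  -> [0]
bipush 9  -> [0, 9]
bipush 0  -> [0, 9, 0]
isub      -> [0, 9]
dup       -> [0, 9, 9]
bipush -8 -> [0, 9, 9, -8]
imul      -> [0, 9, -72]
imul      -> [0, -648]
bipush 11 -> [0, -648, 11]
bipush 12 -> [0, -648, 11, 12]
idiv      -> [0, -648, 0]
iadd      -> [0, -648]
iadd      -> [-648]

-648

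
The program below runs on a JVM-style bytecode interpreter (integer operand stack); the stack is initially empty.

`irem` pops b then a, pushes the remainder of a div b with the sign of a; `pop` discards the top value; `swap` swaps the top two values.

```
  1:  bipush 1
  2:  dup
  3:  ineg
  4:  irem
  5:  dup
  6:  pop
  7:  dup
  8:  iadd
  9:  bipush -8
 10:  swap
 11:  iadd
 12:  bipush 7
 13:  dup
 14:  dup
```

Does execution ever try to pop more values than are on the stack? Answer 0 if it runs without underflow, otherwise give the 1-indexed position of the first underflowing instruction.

bipush 1  -> 1
dup       -> 1 1
ineg      -> 1 -1
irem      -> 0
dup       -> 0 0
pop       -> 0
dup       -> 0 0
iadd      -> 0
bipush -8 -> 0 -8
swap      -> -8 0
iadd      -> -8
bipush 7  -> -8 7
dup       -> -8 7 7
dup       -> -8 7 7 7

0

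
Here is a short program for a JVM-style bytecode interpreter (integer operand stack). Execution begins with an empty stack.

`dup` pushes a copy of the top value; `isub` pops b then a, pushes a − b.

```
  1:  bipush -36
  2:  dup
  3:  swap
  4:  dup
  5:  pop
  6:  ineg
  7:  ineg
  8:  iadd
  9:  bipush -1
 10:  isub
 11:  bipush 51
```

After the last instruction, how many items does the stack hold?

2

bipush -36 -> -36
dup        -> -36 -36
swap       -> -36 -36
dup        -> -36 -36 -36
pop        -> -36 -36
ineg       -> -36 36
ineg       -> -36 -36
iadd       -> -72
bipush -1  -> -72 -1
isub       -> -71
bipush 51  -> -71 51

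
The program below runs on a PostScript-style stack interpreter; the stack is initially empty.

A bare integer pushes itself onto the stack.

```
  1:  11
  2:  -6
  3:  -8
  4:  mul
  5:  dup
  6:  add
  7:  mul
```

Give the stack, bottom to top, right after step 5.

[11, 48, 48]

11  -> [11]
-6  -> [11, -6]
-8  -> [11, -6, -8]
mul -> [11, 48]
dup -> [11, 48, 48]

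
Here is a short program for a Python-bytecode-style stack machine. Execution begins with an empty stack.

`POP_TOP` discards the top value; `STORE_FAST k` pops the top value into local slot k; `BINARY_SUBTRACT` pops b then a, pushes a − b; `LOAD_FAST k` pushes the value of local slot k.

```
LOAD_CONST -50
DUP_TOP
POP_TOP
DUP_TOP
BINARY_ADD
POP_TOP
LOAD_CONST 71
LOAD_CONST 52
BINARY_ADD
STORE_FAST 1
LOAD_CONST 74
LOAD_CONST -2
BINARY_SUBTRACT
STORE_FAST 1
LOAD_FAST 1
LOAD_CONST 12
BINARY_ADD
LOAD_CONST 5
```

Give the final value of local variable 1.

76

LOAD_CONST -50  : [-50]
DUP_TOP         : [-50, -50]
POP_TOP         : [-50]
DUP_TOP         : [-50, -50]
BINARY_ADD      : [-100]
POP_TOP         : []
LOAD_CONST 71   : [71]
LOAD_CONST 52   : [71, 52]
BINARY_ADD      : [123]
STORE_FAST 1    : []
LOAD_CONST 74   : [74]
LOAD_CONST -2   : [74, -2]
BINARY_SUBTRACT : [76]
STORE_FAST 1    : []
LOAD_FAST 1     : [76]
LOAD_CONST 12   : [76, 12]
BINARY_ADD      : [88]
LOAD_CONST 5    : [88, 5]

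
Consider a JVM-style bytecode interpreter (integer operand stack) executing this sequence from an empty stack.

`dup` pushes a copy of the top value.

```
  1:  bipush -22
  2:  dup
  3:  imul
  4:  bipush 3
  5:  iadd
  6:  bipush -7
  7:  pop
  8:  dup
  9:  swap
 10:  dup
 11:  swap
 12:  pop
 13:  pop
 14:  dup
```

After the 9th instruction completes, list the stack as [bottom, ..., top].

[487, 487]

bipush -22 → [-22]
dup        → [-22, -22]
imul       → [484]
bipush 3   → [484, 3]
iadd       → [487]
bipush -7  → [487, -7]
pop        → [487]
dup        → [487, 487]
swap       → [487, 487]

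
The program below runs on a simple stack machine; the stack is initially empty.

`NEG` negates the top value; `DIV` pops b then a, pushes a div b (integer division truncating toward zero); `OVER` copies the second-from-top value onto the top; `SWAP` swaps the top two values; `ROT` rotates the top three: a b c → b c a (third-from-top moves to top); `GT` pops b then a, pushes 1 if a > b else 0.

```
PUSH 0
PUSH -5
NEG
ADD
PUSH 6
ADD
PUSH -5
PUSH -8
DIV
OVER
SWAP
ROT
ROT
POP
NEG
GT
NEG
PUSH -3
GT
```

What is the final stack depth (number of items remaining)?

PUSH 0  → 0
PUSH -5 → 0 -5
NEG     → 0 5
ADD     → 5
PUSH 6  → 5 6
ADD     → 11
PUSH -5 → 11 -5
PUSH -8 → 11 -5 -8
DIV     → 11 0
OVER    → 11 0 11
SWAP    → 11 11 0
ROT     → 11 0 11
ROT     → 0 11 11
POP     → 0 11
NEG     → 0 -11
GT      → 1
NEG     → -1
PUSH -3 → -1 -3
GT      → 1

1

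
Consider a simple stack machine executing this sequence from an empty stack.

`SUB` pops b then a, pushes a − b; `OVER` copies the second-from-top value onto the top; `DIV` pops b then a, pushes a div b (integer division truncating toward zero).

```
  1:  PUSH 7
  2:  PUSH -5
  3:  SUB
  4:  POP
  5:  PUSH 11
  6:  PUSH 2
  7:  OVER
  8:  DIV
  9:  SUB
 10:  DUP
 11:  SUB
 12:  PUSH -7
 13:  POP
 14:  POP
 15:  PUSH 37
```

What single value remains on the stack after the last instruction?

PUSH 7   7
PUSH -5  7 -5
SUB      12
POP      (empty)
PUSH 11  11
PUSH 2   11 2
OVER     11 2 11
DIV      11 0
SUB      11
DUP      11 11
SUB      0
PUSH -7  0 -7
POP      0
POP      (empty)
PUSH 37  37

37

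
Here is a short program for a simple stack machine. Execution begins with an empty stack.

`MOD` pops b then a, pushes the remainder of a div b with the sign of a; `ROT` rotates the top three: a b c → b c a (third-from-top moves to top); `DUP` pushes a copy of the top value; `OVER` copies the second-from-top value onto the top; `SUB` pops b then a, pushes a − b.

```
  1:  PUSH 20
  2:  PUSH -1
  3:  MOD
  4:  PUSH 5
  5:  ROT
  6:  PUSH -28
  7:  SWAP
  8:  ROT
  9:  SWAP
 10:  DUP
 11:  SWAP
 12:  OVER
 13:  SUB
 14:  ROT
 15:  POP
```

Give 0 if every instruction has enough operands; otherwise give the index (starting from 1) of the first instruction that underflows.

PUSH 20 : [20]
PUSH -1 : [20, -1]
MOD     : [0]
PUSH 5  : [0, 5]
ROT  — needs 3 operands, stack has 2 → underflow

5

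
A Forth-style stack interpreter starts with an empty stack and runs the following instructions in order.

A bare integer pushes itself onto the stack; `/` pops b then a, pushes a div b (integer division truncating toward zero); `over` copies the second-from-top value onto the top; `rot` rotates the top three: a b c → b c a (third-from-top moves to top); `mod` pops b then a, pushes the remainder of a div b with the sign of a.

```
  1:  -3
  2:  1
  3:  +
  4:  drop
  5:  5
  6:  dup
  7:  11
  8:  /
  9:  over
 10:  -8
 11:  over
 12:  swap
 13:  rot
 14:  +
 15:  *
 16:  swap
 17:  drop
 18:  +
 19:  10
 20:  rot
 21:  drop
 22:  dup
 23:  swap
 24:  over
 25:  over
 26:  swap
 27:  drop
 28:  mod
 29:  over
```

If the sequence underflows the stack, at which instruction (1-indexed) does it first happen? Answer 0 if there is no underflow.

-3   → -3
1    → -3 1
+    → -2
drop → (empty)
5    → 5
dup  → 5 5
11   → 5 5 11
/    → 5 0
over → 5 0 5
-8   → 5 0 5 -8
over → 5 0 5 -8 5
swap → 5 0 5 5 -8
rot  → 5 0 5 -8 5
+    → 5 0 5 -3
*    → 5 0 -15
swap → 5 -15 0
drop → 5 -15
+    → -10
10   → -10 10
rot  — needs 3 operands, stack has 2 → underflow

20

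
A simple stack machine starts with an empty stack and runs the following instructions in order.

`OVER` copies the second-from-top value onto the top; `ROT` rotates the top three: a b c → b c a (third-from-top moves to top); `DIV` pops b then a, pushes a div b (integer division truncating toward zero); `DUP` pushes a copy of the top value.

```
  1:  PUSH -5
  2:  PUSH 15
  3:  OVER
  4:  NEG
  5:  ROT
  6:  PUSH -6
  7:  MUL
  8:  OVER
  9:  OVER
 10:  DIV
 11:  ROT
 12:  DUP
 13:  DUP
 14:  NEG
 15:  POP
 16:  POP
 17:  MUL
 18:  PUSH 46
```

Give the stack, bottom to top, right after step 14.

[15, 30, 0, 5, 5, -5]

PUSH -5 -> [-5]
PUSH 15 -> [-5, 15]
OVER    -> [-5, 15, -5]
NEG     -> [-5, 15, 5]
ROT     -> [15, 5, -5]
PUSH -6 -> [15, 5, -5, -6]
MUL     -> [15, 5, 30]
OVER    -> [15, 5, 30, 5]
OVER    -> [15, 5, 30, 5, 30]
DIV     -> [15, 5, 30, 0]
ROT     -> [15, 30, 0, 5]
DUP     -> [15, 30, 0, 5, 5]
DUP     -> [15, 30, 0, 5, 5, 5]
NEG     -> [15, 30, 0, 5, 5, -5]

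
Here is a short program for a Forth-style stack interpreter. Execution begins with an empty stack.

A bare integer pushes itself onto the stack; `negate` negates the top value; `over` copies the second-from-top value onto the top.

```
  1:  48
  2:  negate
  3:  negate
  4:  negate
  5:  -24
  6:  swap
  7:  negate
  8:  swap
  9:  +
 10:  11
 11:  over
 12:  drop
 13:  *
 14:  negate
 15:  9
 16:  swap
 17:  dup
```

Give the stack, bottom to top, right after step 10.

48     : [48]
negate : [-48]
negate : [48]
negate : [-48]
-24    : [-48, -24]
swap   : [-24, -48]
negate : [-24, 48]
swap   : [48, -24]
+      : [24]
11     : [24, 11]

[24, 11]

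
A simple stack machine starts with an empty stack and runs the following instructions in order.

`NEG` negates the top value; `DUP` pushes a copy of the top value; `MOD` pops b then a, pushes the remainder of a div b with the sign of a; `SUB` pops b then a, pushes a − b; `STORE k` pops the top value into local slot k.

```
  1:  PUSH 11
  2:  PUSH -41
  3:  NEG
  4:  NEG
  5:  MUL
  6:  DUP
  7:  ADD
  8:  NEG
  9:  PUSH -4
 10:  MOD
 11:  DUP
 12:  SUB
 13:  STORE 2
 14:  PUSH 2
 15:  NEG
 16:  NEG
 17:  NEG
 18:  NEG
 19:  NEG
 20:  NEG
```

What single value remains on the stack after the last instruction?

2

PUSH 11  → 11
PUSH -41 → 11 -41
NEG      → 11 41
NEG      → 11 -41
MUL      → -451
DUP      → -451 -451
ADD      → -902
NEG      → 902
PUSH -4  → 902 -4
MOD      → 2
DUP      → 2 2
SUB      → 0
STORE 2  → (empty)
PUSH 2   → 2
NEG      → -2
NEG      → 2
NEG      → -2
NEG      → 2
NEG      → -2
NEG      → 2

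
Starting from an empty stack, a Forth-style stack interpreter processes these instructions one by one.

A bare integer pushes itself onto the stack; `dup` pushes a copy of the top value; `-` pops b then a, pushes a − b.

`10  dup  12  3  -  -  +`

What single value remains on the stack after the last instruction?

11

10   10
dup  10 10
12   10 10 12
3    10 10 12 3
-    10 10 9
-    10 1
+    11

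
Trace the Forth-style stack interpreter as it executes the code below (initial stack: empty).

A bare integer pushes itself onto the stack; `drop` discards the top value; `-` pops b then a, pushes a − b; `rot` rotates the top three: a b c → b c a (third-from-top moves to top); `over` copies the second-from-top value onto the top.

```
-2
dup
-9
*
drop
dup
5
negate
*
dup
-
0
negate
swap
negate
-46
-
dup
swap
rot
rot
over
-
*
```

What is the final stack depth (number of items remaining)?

3

-2     -> [-2]
dup    -> [-2, -2]
-9     -> [-2, -2, -9]
*      -> [-2, 18]
drop   -> [-2]
dup    -> [-2, -2]
5      -> [-2, -2, 5]
negate -> [-2, -2, -5]
*      -> [-2, 10]
dup    -> [-2, 10, 10]
-      -> [-2, 0]
0      -> [-2, 0, 0]
negate -> [-2, 0, 0]
swap   -> [-2, 0, 0]
negate -> [-2, 0, 0]
-46    -> [-2, 0, 0, -46]
-      -> [-2, 0, 46]
dup    -> [-2, 0, 46, 46]
swap   -> [-2, 0, 46, 46]
rot    -> [-2, 46, 46, 0]
rot    -> [-2, 46, 0, 46]
over   -> [-2, 46, 0, 46, 0]
-      -> [-2, 46, 0, 46]
*      -> [-2, 46, 0]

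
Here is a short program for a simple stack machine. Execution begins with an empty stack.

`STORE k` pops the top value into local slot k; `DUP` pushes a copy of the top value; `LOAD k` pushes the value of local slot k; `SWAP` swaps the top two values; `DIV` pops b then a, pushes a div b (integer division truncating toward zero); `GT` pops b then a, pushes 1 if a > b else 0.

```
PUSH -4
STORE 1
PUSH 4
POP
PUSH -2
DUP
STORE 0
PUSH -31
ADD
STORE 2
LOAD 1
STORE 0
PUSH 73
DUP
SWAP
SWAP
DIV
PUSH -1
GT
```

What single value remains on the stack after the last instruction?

1

PUSH -4  → [-4]
STORE 1  → []
PUSH 4   → [4]
POP      → []
PUSH -2  → [-2]
DUP      → [-2, -2]
STORE 0  → [-2]
PUSH -31 → [-2, -31]
ADD      → [-33]
STORE 2  → []
LOAD 1   → [-4]
STORE 0  → []
PUSH 73  → [73]
DUP      → [73, 73]
SWAP     → [73, 73]
SWAP     → [73, 73]
DIV      → [1]
PUSH -1  → [1, -1]
GT       → [1]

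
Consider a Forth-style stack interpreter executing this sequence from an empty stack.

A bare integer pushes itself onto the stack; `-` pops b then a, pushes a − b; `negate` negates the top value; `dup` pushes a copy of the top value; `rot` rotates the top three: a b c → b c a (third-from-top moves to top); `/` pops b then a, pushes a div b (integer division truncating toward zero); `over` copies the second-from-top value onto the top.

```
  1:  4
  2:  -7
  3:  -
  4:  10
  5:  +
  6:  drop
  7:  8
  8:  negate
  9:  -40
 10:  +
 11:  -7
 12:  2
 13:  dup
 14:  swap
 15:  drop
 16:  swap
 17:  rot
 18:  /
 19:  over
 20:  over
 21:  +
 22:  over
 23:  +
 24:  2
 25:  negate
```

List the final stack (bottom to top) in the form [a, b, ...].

[2, 0, 2, -2]

4       [4]
-7      [4, -7]
-       [11]
10      [11, 10]
+       [21]
drop    []
8       [8]
negate  [-8]
-40     [-8, -40]
+       [-48]
-7      [-48, -7]
2       [-48, -7, 2]
dup     [-48, -7, 2, 2]
swap    [-48, -7, 2, 2]
drop    [-48, -7, 2]
swap    [-48, 2, -7]
rot     [2, -7, -48]
/       [2, 0]
over    [2, 0, 2]
over    [2, 0, 2, 0]
+       [2, 0, 2]
over    [2, 0, 2, 0]
+       [2, 0, 2]
2       [2, 0, 2, 2]
negate  [2, 0, 2, -2]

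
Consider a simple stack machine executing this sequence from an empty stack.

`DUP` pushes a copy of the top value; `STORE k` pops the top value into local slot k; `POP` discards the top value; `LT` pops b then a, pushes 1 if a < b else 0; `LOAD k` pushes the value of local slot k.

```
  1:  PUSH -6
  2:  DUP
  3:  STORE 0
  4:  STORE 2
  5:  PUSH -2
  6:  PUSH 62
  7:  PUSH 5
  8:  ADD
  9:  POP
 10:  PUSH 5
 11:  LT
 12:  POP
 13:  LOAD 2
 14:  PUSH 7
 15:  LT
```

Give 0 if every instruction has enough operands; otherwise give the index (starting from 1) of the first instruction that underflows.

PUSH -6 -> [-6]
DUP     -> [-6, -6]
STORE 0 -> [-6]
STORE 2 -> []
PUSH -2 -> [-2]
PUSH 62 -> [-2, 62]
PUSH 5  -> [-2, 62, 5]
ADD     -> [-2, 67]
POP     -> [-2]
PUSH 5  -> [-2, 5]
LT      -> [1]
POP     -> []
LOAD 2  -> [-6]
PUSH 7  -> [-6, 7]
LT      -> [1]

0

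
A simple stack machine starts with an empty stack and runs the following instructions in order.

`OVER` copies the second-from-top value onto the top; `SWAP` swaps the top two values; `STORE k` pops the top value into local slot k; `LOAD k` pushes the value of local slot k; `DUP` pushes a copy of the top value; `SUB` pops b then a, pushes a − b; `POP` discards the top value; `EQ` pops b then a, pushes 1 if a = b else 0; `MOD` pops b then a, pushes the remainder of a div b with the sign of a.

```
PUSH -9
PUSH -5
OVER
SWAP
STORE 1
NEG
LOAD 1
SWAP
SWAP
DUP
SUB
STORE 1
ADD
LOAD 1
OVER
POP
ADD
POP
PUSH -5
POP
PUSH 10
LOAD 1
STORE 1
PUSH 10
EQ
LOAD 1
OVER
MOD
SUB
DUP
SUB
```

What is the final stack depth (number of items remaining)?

PUSH -9 -> -9
PUSH -5 -> -9 -5
OVER    -> -9 -5 -9
SWAP    -> -9 -9 -5
STORE 1 -> -9 -9
NEG     -> -9 9
LOAD 1  -> -9 9 -5
SWAP    -> -9 -5 9
SWAP    -> -9 9 -5
DUP     -> -9 9 -5 -5
SUB     -> -9 9 0
STORE 1 -> -9 9
ADD     -> 0
LOAD 1  -> 0 0
OVER    -> 0 0 0
POP     -> 0 0
ADD     -> 0
POP     -> (empty)
PUSH -5 -> -5
POP     -> (empty)
PUSH 10 -> 10
LOAD 1  -> 10 0
STORE 1 -> 10
PUSH 10 -> 10 10
EQ      -> 1
LOAD 1  -> 1 0
OVER    -> 1 0 1
MOD     -> 1 0
SUB     -> 1
DUP     -> 1 1
SUB     -> 0

1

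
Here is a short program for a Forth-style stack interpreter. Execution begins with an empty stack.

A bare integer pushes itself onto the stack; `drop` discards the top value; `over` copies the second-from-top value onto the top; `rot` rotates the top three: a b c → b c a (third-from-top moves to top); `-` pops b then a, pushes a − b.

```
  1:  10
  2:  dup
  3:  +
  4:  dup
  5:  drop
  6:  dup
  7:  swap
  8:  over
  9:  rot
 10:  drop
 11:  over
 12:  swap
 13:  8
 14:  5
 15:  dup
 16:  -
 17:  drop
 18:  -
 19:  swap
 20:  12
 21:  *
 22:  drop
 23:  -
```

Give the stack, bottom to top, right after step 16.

10   → 10
dup  → 10 10
+    → 20
dup  → 20 20
drop → 20
dup  → 20 20
swap → 20 20
over → 20 20 20
rot  → 20 20 20
drop → 20 20
over → 20 20 20
swap → 20 20 20
8    → 20 20 20 8
5    → 20 20 20 8 5
dup  → 20 20 20 8 5 5
-    → 20 20 20 8 0

[20, 20, 20, 8, 0]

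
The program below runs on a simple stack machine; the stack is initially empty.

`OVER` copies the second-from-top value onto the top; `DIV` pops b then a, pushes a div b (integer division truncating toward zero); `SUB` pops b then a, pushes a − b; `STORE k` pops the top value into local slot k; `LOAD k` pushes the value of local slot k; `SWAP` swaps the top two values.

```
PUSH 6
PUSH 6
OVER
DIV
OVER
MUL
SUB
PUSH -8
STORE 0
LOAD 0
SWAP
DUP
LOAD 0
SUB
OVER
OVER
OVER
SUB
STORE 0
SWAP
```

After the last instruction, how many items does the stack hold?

PUSH 6  : [6]
PUSH 6  : [6, 6]
OVER    : [6, 6, 6]
DIV     : [6, 1]
OVER    : [6, 1, 6]
MUL     : [6, 6]
SUB     : [0]
PUSH -8 : [0, -8]
STORE 0 : [0]
LOAD 0  : [0, -8]
SWAP    : [-8, 0]
DUP     : [-8, 0, 0]
LOAD 0  : [-8, 0, 0, -8]
SUB     : [-8, 0, 8]
OVER    : [-8, 0, 8, 0]
OVER    : [-8, 0, 8, 0, 8]
OVER    : [-8, 0, 8, 0, 8, 0]
SUB     : [-8, 0, 8, 0, 8]
STORE 0 : [-8, 0, 8, 0]
SWAP    : [-8, 0, 0, 8]

4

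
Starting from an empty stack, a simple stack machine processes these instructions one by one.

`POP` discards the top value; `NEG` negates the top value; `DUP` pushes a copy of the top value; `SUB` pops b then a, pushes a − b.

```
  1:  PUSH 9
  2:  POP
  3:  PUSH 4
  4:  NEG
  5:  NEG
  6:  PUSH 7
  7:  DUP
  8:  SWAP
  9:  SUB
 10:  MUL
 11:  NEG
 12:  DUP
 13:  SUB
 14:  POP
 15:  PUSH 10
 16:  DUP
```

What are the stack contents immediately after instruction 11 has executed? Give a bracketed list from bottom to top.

[0]

PUSH 9 -> [9]
POP    -> []
PUSH 4 -> [4]
NEG    -> [-4]
NEG    -> [4]
PUSH 7 -> [4, 7]
DUP    -> [4, 7, 7]
SWAP   -> [4, 7, 7]
SUB    -> [4, 0]
MUL    -> [0]
NEG    -> [0]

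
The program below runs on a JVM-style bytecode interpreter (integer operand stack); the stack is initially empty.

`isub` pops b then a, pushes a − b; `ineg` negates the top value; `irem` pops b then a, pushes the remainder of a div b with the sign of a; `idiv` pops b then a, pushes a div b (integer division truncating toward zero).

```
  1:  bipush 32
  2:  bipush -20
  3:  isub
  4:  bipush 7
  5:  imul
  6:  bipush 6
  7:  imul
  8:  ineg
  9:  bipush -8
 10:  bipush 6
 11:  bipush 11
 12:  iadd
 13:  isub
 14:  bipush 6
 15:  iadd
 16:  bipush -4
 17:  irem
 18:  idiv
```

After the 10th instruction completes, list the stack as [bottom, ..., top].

bipush 32  -> [32]
bipush -20 -> [32, -20]
isub       -> [52]
bipush 7   -> [52, 7]
imul       -> [364]
bipush 6   -> [364, 6]
imul       -> [2184]
ineg       -> [-2184]
bipush -8  -> [-2184, -8]
bipush 6   -> [-2184, -8, 6]

[-2184, -8, 6]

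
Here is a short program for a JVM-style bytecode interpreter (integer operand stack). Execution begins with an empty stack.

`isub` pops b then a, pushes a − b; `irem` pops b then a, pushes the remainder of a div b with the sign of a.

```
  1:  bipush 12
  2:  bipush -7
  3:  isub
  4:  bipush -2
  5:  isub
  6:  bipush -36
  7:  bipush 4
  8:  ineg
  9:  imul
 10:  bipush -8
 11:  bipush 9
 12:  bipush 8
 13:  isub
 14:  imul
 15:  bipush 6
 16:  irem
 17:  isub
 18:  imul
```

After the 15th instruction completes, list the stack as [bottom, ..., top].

[21, 144, -8, 6]

bipush 12   12
bipush -7   12 -7
isub        19
bipush -2   19 -2
isub        21
bipush -36  21 -36
bipush 4    21 -36 4
ineg        21 -36 -4
imul        21 144
bipush -8   21 144 -8
bipush 9    21 144 -8 9
bipush 8    21 144 -8 9 8
isub        21 144 -8 1
imul        21 144 -8
bipush 6    21 144 -8 6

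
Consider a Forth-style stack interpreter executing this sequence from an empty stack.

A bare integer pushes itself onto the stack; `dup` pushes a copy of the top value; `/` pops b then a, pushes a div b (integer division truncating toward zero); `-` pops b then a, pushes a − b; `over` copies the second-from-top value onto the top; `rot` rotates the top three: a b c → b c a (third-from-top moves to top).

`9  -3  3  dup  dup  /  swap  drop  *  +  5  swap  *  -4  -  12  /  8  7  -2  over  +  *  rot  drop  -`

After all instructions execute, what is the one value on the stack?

9    → [9]
-3   → [9, -3]
3    → [9, -3, 3]
dup  → [9, -3, 3, 3]
dup  → [9, -3, 3, 3, 3]
/    → [9, -3, 3, 1]
swap → [9, -3, 1, 3]
drop → [9, -3, 1]
*    → [9, -3]
+    → [6]
5    → [6, 5]
swap → [5, 6]
*    → [30]
-4   → [30, -4]
-    → [34]
12   → [34, 12]
/    → [2]
8    → [2, 8]
7    → [2, 8, 7]
-2   → [2, 8, 7, -2]
over → [2, 8, 7, -2, 7]
+    → [2, 8, 7, 5]
*    → [2, 8, 35]
rot  → [8, 35, 2]
drop → [8, 35]
-    → [-27]

-27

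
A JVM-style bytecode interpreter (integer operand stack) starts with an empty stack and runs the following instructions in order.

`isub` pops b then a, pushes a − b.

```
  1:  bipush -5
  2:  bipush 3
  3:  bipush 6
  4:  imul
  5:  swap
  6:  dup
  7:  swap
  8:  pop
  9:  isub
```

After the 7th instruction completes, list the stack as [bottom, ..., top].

[18, -5, -5]

bipush -5  [-5]
bipush 3   [-5, 3]
bipush 6   [-5, 3, 6]
imul       [-5, 18]
swap       [18, -5]
dup        [18, -5, -5]
swap       [18, -5, -5]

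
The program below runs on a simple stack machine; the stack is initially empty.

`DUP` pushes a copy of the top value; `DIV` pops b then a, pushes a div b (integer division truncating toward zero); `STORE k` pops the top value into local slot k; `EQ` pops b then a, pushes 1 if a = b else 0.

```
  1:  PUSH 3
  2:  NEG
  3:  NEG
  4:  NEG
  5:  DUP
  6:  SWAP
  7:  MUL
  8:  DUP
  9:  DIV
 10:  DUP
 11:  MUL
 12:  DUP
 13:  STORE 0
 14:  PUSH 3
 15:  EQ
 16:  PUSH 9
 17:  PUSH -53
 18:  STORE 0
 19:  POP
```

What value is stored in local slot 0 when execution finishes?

-53

PUSH 3   : 3
NEG      : -3
NEG      : 3
NEG      : -3
DUP      : -3 -3
SWAP     : -3 -3
MUL      : 9
DUP      : 9 9
DIV      : 1
DUP      : 1 1
MUL      : 1
DUP      : 1 1
STORE 0  : 1
PUSH 3   : 1 3
EQ       : 0
PUSH 9   : 0 9
PUSH -53 : 0 9 -53
STORE 0  : 0 9
POP      : 0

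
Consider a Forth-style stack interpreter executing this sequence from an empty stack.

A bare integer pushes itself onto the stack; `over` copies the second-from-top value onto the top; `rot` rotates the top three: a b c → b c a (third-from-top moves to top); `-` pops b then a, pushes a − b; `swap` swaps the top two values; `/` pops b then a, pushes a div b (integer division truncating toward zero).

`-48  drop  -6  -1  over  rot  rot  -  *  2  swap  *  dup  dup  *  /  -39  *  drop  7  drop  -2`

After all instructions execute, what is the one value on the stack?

-48  → -48
drop → (empty)
-6   → -6
-1   → -6 -1
over → -6 -1 -6
rot  → -1 -6 -6
rot  → -6 -6 -1
-    → -6 -5
*    → 30
2    → 30 2
swap → 2 30
*    → 60
dup  → 60 60
dup  → 60 60 60
*    → 60 3600
/    → 0
-39  → 0 -39
*    → 0
drop → (empty)
7    → 7
drop → (empty)
-2   → -2

-2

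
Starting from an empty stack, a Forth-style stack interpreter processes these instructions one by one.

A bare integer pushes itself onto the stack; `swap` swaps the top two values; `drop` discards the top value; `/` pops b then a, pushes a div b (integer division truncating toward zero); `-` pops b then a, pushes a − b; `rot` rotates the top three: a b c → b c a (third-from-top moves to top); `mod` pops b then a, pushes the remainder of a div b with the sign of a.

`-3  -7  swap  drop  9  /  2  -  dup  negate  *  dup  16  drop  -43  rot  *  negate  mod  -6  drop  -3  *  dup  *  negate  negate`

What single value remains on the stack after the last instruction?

-3     → [-3]
-7     → [-3, -7]
swap   → [-7, -3]
drop   → [-7]
9      → [-7, 9]
/      → [0]
2      → [0, 2]
-      → [-2]
dup    → [-2, -2]
negate → [-2, 2]
*      → [-4]
dup    → [-4, -4]
16     → [-4, -4, 16]
drop   → [-4, -4]
-43    → [-4, -4, -43]
rot    → [-4, -43, -4]
*      → [-4, 172]
negate → [-4, -172]
mod    → [-4]
-6     → [-4, -6]
drop   → [-4]
-3     → [-4, -3]
*      → [12]
dup    → [12, 12]
*      → [144]
negate → [-144]
negate → [144]

144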